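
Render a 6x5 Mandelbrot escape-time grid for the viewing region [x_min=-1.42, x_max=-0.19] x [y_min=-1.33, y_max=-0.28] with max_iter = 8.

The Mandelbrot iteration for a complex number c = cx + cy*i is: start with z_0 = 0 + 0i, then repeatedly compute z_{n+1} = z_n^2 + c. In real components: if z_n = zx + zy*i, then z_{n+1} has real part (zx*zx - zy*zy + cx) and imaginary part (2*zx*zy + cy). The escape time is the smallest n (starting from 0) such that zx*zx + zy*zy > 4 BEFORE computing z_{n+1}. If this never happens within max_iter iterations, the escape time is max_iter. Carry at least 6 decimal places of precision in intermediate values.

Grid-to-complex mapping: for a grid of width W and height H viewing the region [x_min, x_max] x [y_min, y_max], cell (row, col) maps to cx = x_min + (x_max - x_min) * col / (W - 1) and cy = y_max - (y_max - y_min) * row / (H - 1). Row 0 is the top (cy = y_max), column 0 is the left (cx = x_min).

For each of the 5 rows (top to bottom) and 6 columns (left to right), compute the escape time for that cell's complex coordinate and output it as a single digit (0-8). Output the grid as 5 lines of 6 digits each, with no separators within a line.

Answer: 588888
345788
333468
233348
222222

Derivation:
(row=0, col=0): c = -1.4200 + -0.2800i → escape time 5
(row=0, col=1): c = -1.1740 + -0.2800i → escape time 8
(row=0, col=2): c = -0.9280 + -0.2800i → escape time 8
(row=0, col=3): c = -0.6820 + -0.2800i → escape time 8
(row=0, col=4): c = -0.4360 + -0.2800i → escape time 8
(row=0, col=5): c = -0.1900 + -0.2800i → escape time 8
(row=1, col=0): c = -1.4200 + -0.5425i → escape time 3
(row=1, col=1): c = -1.1740 + -0.5425i → escape time 4
(row=1, col=2): c = -0.9280 + -0.5425i → escape time 5
(row=1, col=3): c = -0.6820 + -0.5425i → escape time 7
(row=1, col=4): c = -0.4360 + -0.5425i → escape time 8
(row=1, col=5): c = -0.1900 + -0.5425i → escape time 8
(row=2, col=0): c = -1.4200 + -0.8050i → escape time 3
(row=2, col=1): c = -1.1740 + -0.8050i → escape time 3
(row=2, col=2): c = -0.9280 + -0.8050i → escape time 3
(row=2, col=3): c = -0.6820 + -0.8050i → escape time 4
(row=2, col=4): c = -0.4360 + -0.8050i → escape time 6
(row=2, col=5): c = -0.1900 + -0.8050i → escape time 8
(row=3, col=0): c = -1.4200 + -1.0675i → escape time 2
(row=3, col=1): c = -1.1740 + -1.0675i → escape time 3
(row=3, col=2): c = -0.9280 + -1.0675i → escape time 3
(row=3, col=3): c = -0.6820 + -1.0675i → escape time 3
(row=3, col=4): c = -0.4360 + -1.0675i → escape time 4
(row=3, col=5): c = -0.1900 + -1.0675i → escape time 8
(row=4, col=0): c = -1.4200 + -1.3300i → escape time 2
(row=4, col=1): c = -1.1740 + -1.3300i → escape time 2
(row=4, col=2): c = -0.9280 + -1.3300i → escape time 2
(row=4, col=3): c = -0.6820 + -1.3300i → escape time 2
(row=4, col=4): c = -0.4360 + -1.3300i → escape time 2
(row=4, col=5): c = -0.1900 + -1.3300i → escape time 2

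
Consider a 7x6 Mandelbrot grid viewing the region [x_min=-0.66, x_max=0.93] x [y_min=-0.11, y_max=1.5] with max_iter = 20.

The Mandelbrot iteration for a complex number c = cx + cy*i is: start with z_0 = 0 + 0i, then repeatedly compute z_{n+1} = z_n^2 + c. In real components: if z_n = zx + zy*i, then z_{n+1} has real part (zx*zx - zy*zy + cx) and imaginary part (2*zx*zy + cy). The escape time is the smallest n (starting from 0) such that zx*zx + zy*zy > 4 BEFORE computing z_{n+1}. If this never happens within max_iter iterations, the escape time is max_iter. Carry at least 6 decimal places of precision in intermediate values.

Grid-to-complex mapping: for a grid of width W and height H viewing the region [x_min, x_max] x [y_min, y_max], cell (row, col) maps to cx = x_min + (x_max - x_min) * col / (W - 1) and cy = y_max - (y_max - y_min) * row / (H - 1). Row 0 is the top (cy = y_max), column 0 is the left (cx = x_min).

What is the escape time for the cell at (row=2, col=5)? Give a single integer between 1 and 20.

Answer: 2

Derivation:
z_0 = 0 + 0i, c = 0.6650 + 0.8560i
Iter 1: z = 0.6650 + 0.8560i, |z|^2 = 1.1750
Iter 2: z = 0.3745 + 1.9945i, |z|^2 = 4.1182
Escaped at iteration 2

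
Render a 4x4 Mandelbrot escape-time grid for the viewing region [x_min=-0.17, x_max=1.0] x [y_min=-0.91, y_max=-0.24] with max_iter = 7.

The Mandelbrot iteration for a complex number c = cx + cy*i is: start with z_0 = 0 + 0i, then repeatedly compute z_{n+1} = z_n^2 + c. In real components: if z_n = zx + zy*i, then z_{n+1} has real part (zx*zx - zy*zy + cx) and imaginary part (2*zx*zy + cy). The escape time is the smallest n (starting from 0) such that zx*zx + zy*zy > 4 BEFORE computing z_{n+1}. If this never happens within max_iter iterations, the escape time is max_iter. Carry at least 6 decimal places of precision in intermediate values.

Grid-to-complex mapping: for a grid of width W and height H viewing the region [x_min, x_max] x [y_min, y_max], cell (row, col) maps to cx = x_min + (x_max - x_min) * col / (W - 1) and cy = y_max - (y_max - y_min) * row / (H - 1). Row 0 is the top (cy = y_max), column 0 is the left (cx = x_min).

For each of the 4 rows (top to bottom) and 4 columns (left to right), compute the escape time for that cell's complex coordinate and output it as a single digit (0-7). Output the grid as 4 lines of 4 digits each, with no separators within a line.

Answer: 7742
7732
7732
7422

Derivation:
(row=0, col=0): c = -0.1700 + -0.2400i → escape time 7
(row=0, col=1): c = 0.2200 + -0.2400i → escape time 7
(row=0, col=2): c = 0.6100 + -0.2400i → escape time 4
(row=0, col=3): c = 1.0000 + -0.2400i → escape time 2
(row=1, col=0): c = -0.1700 + -0.4633i → escape time 7
(row=1, col=1): c = 0.2200 + -0.4633i → escape time 7
(row=1, col=2): c = 0.6100 + -0.4633i → escape time 3
(row=1, col=3): c = 1.0000 + -0.4633i → escape time 2
(row=2, col=0): c = -0.1700 + -0.6867i → escape time 7
(row=2, col=1): c = 0.2200 + -0.6867i → escape time 7
(row=2, col=2): c = 0.6100 + -0.6867i → escape time 3
(row=2, col=3): c = 1.0000 + -0.6867i → escape time 2
(row=3, col=0): c = -0.1700 + -0.9100i → escape time 7
(row=3, col=1): c = 0.2200 + -0.9100i → escape time 4
(row=3, col=2): c = 0.6100 + -0.9100i → escape time 2
(row=3, col=3): c = 1.0000 + -0.9100i → escape time 2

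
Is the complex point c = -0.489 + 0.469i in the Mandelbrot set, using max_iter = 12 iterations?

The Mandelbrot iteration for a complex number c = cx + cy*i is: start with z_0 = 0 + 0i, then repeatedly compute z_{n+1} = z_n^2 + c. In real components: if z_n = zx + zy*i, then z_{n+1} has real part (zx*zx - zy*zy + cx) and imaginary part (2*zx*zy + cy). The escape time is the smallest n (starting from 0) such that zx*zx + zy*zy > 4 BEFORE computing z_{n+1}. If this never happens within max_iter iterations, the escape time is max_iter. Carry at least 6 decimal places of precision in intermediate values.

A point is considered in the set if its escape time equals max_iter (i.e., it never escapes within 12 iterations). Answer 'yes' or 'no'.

z_0 = 0 + 0i, c = -0.4890 + 0.4690i
Iter 1: z = -0.4890 + 0.4690i, |z|^2 = 0.4591
Iter 2: z = -0.4698 + 0.0103i, |z|^2 = 0.2209
Iter 3: z = -0.2684 + 0.4593i, |z|^2 = 0.2830
Iter 4: z = -0.6279 + 0.2225i, |z|^2 = 0.4438
Iter 5: z = -0.1442 + 0.1896i, |z|^2 = 0.0567
Iter 6: z = -0.5042 + 0.4143i, |z|^2 = 0.4258
Iter 7: z = -0.4065 + 0.0512i, |z|^2 = 0.1679
Iter 8: z = -0.3264 + 0.4274i, |z|^2 = 0.2892
Iter 9: z = -0.5651 + 0.1900i, |z|^2 = 0.3555
Iter 10: z = -0.2058 + 0.2542i, |z|^2 = 0.1070
Iter 11: z = -0.5113 + 0.3644i, |z|^2 = 0.3942
Did not escape in 12 iterations → in set

Answer: yes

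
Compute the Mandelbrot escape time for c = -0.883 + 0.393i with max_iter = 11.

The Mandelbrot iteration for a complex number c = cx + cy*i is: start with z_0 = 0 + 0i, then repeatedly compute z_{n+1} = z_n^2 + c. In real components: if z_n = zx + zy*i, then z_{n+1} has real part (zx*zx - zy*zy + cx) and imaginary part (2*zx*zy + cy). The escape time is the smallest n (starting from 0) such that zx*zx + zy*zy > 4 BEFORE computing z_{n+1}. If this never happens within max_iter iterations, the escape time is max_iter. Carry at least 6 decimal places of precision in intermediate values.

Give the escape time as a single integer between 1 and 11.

Answer: 7

Derivation:
z_0 = 0 + 0i, c = -0.8830 + 0.3930i
Iter 1: z = -0.8830 + 0.3930i, |z|^2 = 0.9341
Iter 2: z = -0.2578 + -0.3010i, |z|^2 = 0.1571
Iter 3: z = -0.9072 + 0.5482i, |z|^2 = 1.1235
Iter 4: z = -0.3605 + -0.6016i, |z|^2 = 0.4919
Iter 5: z = -1.1150 + 0.8268i, |z|^2 = 1.9268
Iter 6: z = -0.3235 + -1.4507i, |z|^2 = 2.2092
Iter 7: z = -2.8830 + 1.3315i, |z|^2 = 10.0843
Escaped at iteration 7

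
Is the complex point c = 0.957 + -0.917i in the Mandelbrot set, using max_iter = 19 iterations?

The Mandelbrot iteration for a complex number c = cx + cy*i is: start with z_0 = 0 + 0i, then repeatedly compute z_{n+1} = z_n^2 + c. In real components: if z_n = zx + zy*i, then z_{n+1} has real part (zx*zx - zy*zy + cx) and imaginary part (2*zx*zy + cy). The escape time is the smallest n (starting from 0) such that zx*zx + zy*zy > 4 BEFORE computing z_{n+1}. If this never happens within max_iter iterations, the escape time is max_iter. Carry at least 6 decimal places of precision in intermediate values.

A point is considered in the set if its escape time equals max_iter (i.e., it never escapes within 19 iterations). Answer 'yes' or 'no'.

Answer: no

Derivation:
z_0 = 0 + 0i, c = 0.9570 + -0.9170i
Iter 1: z = 0.9570 + -0.9170i, |z|^2 = 1.7567
Iter 2: z = 1.0320 + -2.6721i, |z|^2 = 8.2053
Escaped at iteration 2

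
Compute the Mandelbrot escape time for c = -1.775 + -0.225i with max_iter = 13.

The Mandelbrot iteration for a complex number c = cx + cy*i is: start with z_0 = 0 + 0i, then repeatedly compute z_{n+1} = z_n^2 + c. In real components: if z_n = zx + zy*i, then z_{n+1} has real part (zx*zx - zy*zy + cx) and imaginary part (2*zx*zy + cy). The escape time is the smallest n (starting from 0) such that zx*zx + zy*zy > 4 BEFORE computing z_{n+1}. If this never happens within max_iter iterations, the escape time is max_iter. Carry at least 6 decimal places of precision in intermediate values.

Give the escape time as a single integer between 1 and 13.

z_0 = 0 + 0i, c = -1.7750 + -0.2250i
Iter 1: z = -1.7750 + -0.2250i, |z|^2 = 3.2012
Iter 2: z = 1.3250 + 0.5737i, |z|^2 = 2.0848
Iter 3: z = -0.3486 + 1.2954i, |z|^2 = 1.7997
Iter 4: z = -3.3317 + -1.1281i, |z|^2 = 12.3725
Escaped at iteration 4

Answer: 4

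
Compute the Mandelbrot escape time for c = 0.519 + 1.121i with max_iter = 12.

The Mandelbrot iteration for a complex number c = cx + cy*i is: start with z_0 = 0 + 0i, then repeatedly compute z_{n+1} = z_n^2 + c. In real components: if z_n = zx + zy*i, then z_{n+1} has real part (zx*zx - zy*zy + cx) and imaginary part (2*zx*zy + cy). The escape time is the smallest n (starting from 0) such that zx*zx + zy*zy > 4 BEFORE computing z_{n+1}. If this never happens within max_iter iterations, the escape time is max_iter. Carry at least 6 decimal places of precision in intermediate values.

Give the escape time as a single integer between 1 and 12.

Answer: 2

Derivation:
z_0 = 0 + 0i, c = 0.5190 + 1.1210i
Iter 1: z = 0.5190 + 1.1210i, |z|^2 = 1.5260
Iter 2: z = -0.4683 + 2.2846i, |z|^2 = 5.4387
Escaped at iteration 2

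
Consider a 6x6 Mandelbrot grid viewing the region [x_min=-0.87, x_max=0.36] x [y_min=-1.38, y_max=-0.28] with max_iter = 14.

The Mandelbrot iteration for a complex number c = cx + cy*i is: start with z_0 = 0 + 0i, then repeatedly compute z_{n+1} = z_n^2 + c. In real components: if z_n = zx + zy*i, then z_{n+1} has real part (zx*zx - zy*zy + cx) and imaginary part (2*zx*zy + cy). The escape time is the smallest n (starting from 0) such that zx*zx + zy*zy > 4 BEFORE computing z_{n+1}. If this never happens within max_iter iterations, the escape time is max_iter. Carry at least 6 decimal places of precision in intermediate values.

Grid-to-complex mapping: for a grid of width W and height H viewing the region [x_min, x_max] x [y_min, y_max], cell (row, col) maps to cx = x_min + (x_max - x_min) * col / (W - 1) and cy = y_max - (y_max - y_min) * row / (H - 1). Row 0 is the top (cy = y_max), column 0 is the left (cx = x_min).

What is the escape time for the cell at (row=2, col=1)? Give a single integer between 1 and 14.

z_0 = 0 + 0i, c = -0.6240 + -0.7200i
Iter 1: z = -0.6240 + -0.7200i, |z|^2 = 0.9078
Iter 2: z = -0.7530 + 0.1786i, |z|^2 = 0.5989
Iter 3: z = -0.0888 + -0.9889i, |z|^2 = 0.9859
Iter 4: z = -1.5941 + -0.5443i, |z|^2 = 2.8373
Iter 5: z = 1.6208 + 1.0153i, |z|^2 = 3.6578
Iter 6: z = 0.9722 + 2.5711i, |z|^2 = 7.5560
Escaped at iteration 6

Answer: 6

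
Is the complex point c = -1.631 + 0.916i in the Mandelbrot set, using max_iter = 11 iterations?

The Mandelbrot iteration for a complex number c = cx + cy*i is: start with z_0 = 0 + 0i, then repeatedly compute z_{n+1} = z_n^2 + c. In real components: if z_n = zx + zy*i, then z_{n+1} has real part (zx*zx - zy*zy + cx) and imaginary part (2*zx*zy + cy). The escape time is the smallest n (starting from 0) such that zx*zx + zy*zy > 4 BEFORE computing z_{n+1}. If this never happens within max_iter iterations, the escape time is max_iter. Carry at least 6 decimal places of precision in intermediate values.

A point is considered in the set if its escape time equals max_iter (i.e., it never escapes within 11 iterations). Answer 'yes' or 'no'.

z_0 = 0 + 0i, c = -1.6310 + 0.9160i
Iter 1: z = -1.6310 + 0.9160i, |z|^2 = 3.4992
Iter 2: z = 0.1901 + -2.0720i, |z|^2 = 4.3293
Escaped at iteration 2

Answer: no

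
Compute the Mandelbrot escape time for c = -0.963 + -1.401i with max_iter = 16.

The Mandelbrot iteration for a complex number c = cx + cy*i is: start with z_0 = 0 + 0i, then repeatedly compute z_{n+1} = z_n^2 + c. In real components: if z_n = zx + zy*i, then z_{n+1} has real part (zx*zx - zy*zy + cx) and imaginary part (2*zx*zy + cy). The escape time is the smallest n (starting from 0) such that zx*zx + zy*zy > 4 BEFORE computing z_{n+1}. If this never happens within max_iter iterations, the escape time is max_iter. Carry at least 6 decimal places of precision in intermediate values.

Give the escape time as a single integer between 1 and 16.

z_0 = 0 + 0i, c = -0.9630 + -1.4010i
Iter 1: z = -0.9630 + -1.4010i, |z|^2 = 2.8902
Iter 2: z = -1.9984 + 1.2973i, |z|^2 = 5.6768
Escaped at iteration 2

Answer: 2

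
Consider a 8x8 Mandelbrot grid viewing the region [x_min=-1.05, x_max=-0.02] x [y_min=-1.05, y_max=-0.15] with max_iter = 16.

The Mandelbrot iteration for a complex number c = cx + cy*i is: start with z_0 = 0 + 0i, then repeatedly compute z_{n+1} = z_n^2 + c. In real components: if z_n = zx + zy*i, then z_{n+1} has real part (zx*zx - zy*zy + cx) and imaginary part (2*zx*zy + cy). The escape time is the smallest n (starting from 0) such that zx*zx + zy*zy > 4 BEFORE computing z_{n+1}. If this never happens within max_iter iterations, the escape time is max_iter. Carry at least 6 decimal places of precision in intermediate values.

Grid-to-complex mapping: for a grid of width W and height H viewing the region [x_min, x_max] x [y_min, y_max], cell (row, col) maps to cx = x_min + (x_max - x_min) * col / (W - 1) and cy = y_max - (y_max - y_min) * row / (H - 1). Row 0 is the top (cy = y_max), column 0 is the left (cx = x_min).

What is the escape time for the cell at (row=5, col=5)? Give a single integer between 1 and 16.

z_0 = 0 + 0i, c = -0.3143 + -0.7929i
Iter 1: z = -0.3143 + -0.7929i, |z|^2 = 0.7274
Iter 2: z = -0.8441 + -0.2945i, |z|^2 = 0.7993
Iter 3: z = 0.3115 + -0.2957i, |z|^2 = 0.1845
Iter 4: z = -0.3046 + -0.9771i, |z|^2 = 1.0475
Iter 5: z = -1.1762 + -0.1975i, |z|^2 = 1.4224
Iter 6: z = 1.0301 + -0.3282i, |z|^2 = 1.1689
Iter 7: z = 0.6391 + -1.4691i, |z|^2 = 2.5667
Iter 8: z = -2.0640 + -2.6708i, |z|^2 = 11.3931
Escaped at iteration 8

Answer: 8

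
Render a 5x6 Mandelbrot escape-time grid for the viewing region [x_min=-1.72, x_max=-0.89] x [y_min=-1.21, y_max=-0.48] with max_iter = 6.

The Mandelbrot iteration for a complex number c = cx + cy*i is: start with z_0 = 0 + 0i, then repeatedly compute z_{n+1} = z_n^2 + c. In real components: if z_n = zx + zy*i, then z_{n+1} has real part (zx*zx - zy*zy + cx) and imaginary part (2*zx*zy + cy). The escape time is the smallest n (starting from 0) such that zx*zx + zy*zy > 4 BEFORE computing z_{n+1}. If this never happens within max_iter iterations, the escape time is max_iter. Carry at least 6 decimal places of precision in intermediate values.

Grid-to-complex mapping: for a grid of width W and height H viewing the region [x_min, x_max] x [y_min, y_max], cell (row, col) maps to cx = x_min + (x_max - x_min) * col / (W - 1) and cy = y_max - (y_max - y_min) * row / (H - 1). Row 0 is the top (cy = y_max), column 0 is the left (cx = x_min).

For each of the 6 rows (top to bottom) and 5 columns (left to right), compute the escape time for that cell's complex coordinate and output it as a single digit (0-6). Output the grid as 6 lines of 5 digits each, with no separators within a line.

(row=0, col=0): c = -1.7200 + -0.4800i → escape time 3
(row=0, col=1): c = -1.5125 + -0.4800i → escape time 3
(row=0, col=2): c = -1.3050 + -0.4800i → escape time 4
(row=0, col=3): c = -1.0975 + -0.4800i → escape time 5
(row=0, col=4): c = -0.8900 + -0.4800i → escape time 6
(row=1, col=0): c = -1.7200 + -0.6260i → escape time 3
(row=1, col=1): c = -1.5125 + -0.6260i → escape time 3
(row=1, col=2): c = -1.3050 + -0.6260i → escape time 3
(row=1, col=3): c = -1.0975 + -0.6260i → escape time 4
(row=1, col=4): c = -0.8900 + -0.6260i → escape time 5
(row=2, col=0): c = -1.7200 + -0.7720i → escape time 3
(row=2, col=1): c = -1.5125 + -0.7720i → escape time 3
(row=2, col=2): c = -1.3050 + -0.7720i → escape time 3
(row=2, col=3): c = -1.0975 + -0.7720i → escape time 3
(row=2, col=4): c = -0.8900 + -0.7720i → escape time 4
(row=3, col=0): c = -1.7200 + -0.9180i → escape time 2
(row=3, col=1): c = -1.5125 + -0.9180i → escape time 3
(row=3, col=2): c = -1.3050 + -0.9180i → escape time 3
(row=3, col=3): c = -1.0975 + -0.9180i → escape time 3
(row=3, col=4): c = -0.8900 + -0.9180i → escape time 3
(row=4, col=0): c = -1.7200 + -1.0640i → escape time 1
(row=4, col=1): c = -1.5125 + -1.0640i → escape time 2
(row=4, col=2): c = -1.3050 + -1.0640i → escape time 3
(row=4, col=3): c = -1.0975 + -1.0640i → escape time 3
(row=4, col=4): c = -0.8900 + -1.0640i → escape time 3
(row=5, col=0): c = -1.7200 + -1.2100i → escape time 1
(row=5, col=1): c = -1.5125 + -1.2100i → escape time 2
(row=5, col=2): c = -1.3050 + -1.2100i → escape time 2
(row=5, col=3): c = -1.0975 + -1.2100i → escape time 3
(row=5, col=4): c = -0.8900 + -1.2100i → escape time 3

Answer: 33456
33345
33334
23333
12333
12233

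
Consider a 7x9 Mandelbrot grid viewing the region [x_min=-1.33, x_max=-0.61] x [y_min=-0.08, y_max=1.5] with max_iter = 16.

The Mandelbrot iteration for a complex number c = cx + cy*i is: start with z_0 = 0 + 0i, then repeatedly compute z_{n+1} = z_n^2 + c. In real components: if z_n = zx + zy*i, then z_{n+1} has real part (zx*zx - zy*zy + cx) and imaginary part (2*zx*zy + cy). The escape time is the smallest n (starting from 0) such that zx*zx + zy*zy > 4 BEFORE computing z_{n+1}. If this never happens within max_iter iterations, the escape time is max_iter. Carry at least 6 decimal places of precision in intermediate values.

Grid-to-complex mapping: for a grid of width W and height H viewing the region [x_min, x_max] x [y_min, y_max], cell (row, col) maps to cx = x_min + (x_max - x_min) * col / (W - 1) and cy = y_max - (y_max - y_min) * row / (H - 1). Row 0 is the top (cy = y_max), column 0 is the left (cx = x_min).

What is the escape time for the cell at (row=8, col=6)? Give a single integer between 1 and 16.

Answer: 16

Derivation:
z_0 = 0 + 0i, c = -0.6100 + -0.0800i
Iter 1: z = -0.6100 + -0.0800i, |z|^2 = 0.3785
Iter 2: z = -0.2443 + 0.0176i, |z|^2 = 0.0600
Iter 3: z = -0.5506 + -0.0886i, |z|^2 = 0.3110
Iter 4: z = -0.3147 + 0.0176i, |z|^2 = 0.0993
Iter 5: z = -0.5113 + -0.0911i, |z|^2 = 0.2697
Iter 6: z = -0.3569 + 0.0131i, |z|^2 = 0.1275
Iter 7: z = -0.4828 + -0.0894i, |z|^2 = 0.2411
Iter 8: z = -0.3849 + 0.0063i, |z|^2 = 0.1482
Iter 9: z = -0.4619 + -0.0848i, |z|^2 = 0.2206
Iter 10: z = -0.4038 + -0.0016i, |z|^2 = 0.1631
Iter 11: z = -0.4469 + -0.0787i, |z|^2 = 0.2059
Iter 12: z = -0.4165 + -0.0097i, |z|^2 = 0.1735
Iter 13: z = -0.4367 + -0.0720i, |z|^2 = 0.1958
Iter 14: z = -0.4245 + -0.0172i, |z|^2 = 0.1805
Iter 15: z = -0.4301 + -0.0654i, |z|^2 = 0.1893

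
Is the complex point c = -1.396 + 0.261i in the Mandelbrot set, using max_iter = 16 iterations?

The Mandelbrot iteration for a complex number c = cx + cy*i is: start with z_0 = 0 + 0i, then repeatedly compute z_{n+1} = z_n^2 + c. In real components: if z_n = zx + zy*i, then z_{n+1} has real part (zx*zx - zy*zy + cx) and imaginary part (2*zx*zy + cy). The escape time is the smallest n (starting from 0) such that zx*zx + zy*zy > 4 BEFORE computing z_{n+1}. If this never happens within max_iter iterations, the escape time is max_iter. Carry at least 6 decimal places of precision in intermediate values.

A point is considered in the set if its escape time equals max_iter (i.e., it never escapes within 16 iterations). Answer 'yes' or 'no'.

z_0 = 0 + 0i, c = -1.3960 + 0.2610i
Iter 1: z = -1.3960 + 0.2610i, |z|^2 = 2.0169
Iter 2: z = 0.4847 + -0.4677i, |z|^2 = 0.4537
Iter 3: z = -1.3798 + -0.1924i, |z|^2 = 1.9409
Iter 4: z = 0.4709 + 0.7919i, |z|^2 = 0.8489
Iter 5: z = -1.8014 + 1.0069i, |z|^2 = 4.2589
Escaped at iteration 5

Answer: no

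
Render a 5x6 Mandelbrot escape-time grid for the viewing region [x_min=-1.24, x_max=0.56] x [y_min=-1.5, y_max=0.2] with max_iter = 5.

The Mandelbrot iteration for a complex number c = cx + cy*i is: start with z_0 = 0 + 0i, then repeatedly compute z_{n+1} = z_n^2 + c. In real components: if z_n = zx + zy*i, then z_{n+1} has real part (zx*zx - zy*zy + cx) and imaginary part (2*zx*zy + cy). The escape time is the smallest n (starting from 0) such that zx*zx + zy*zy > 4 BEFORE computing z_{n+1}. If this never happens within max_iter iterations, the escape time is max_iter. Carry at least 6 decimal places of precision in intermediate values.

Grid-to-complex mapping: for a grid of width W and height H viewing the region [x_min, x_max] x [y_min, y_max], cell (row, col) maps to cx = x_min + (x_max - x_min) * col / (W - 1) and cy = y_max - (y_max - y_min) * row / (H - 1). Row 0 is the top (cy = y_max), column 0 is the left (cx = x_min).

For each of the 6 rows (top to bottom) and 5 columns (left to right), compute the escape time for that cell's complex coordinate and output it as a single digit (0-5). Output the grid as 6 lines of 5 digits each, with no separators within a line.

Answer: 55554
55554
55554
34553
23432
22222

Derivation:
(row=0, col=0): c = -1.2400 + 0.2000i → escape time 5
(row=0, col=1): c = -0.7900 + 0.2000i → escape time 5
(row=0, col=2): c = -0.3400 + 0.2000i → escape time 5
(row=0, col=3): c = 0.1100 + 0.2000i → escape time 5
(row=0, col=4): c = 0.5600 + 0.2000i → escape time 4
(row=1, col=0): c = -1.2400 + -0.1400i → escape time 5
(row=1, col=1): c = -0.7900 + -0.1400i → escape time 5
(row=1, col=2): c = -0.3400 + -0.1400i → escape time 5
(row=1, col=3): c = 0.1100 + -0.1400i → escape time 5
(row=1, col=4): c = 0.5600 + -0.1400i → escape time 4
(row=2, col=0): c = -1.2400 + -0.4800i → escape time 5
(row=2, col=1): c = -0.7900 + -0.4800i → escape time 5
(row=2, col=2): c = -0.3400 + -0.4800i → escape time 5
(row=2, col=3): c = 0.1100 + -0.4800i → escape time 5
(row=2, col=4): c = 0.5600 + -0.4800i → escape time 4
(row=3, col=0): c = -1.2400 + -0.8200i → escape time 3
(row=3, col=1): c = -0.7900 + -0.8200i → escape time 4
(row=3, col=2): c = -0.3400 + -0.8200i → escape time 5
(row=3, col=3): c = 0.1100 + -0.8200i → escape time 5
(row=3, col=4): c = 0.5600 + -0.8200i → escape time 3
(row=4, col=0): c = -1.2400 + -1.1600i → escape time 2
(row=4, col=1): c = -0.7900 + -1.1600i → escape time 3
(row=4, col=2): c = -0.3400 + -1.1600i → escape time 4
(row=4, col=3): c = 0.1100 + -1.1600i → escape time 3
(row=4, col=4): c = 0.5600 + -1.1600i → escape time 2
(row=5, col=0): c = -1.2400 + -1.5000i → escape time 2
(row=5, col=1): c = -0.7900 + -1.5000i → escape time 2
(row=5, col=2): c = -0.3400 + -1.5000i → escape time 2
(row=5, col=3): c = 0.1100 + -1.5000i → escape time 2
(row=5, col=4): c = 0.5600 + -1.5000i → escape time 2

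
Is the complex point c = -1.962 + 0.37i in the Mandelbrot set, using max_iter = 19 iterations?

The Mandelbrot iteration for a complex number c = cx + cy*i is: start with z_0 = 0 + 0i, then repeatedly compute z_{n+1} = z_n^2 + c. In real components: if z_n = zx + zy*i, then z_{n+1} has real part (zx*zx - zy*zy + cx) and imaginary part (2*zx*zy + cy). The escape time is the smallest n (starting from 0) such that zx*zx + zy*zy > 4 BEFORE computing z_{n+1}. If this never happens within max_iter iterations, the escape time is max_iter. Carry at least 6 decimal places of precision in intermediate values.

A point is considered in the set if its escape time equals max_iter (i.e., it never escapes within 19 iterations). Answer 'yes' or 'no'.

Answer: no

Derivation:
z_0 = 0 + 0i, c = -1.9620 + 0.3700i
Iter 1: z = -1.9620 + 0.3700i, |z|^2 = 3.9863
Iter 2: z = 1.7505 + -1.0819i, |z|^2 = 4.2349
Escaped at iteration 2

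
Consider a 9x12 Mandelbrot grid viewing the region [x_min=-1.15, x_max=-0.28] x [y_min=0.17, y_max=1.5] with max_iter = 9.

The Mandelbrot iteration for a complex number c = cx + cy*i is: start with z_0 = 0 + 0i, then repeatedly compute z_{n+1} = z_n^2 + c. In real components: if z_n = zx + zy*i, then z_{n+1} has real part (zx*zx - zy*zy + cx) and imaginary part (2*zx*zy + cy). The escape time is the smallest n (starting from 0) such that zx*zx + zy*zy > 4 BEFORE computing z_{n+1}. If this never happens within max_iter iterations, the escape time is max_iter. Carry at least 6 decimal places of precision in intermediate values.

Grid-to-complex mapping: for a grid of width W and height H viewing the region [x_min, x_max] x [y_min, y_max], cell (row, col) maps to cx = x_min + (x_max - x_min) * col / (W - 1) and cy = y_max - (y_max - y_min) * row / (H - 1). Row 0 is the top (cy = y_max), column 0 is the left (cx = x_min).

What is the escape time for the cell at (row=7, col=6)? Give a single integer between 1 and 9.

z_0 = 0 + 0i, c = -0.4975 + 0.6536i
Iter 1: z = -0.4975 + 0.6536i, |z|^2 = 0.6747
Iter 2: z = -0.6772 + 0.0033i, |z|^2 = 0.4587
Iter 3: z = -0.0389 + 0.6492i, |z|^2 = 0.4230
Iter 4: z = -0.9175 + 0.6032i, |z|^2 = 1.2056
Iter 5: z = -0.0196 + -0.4531i, |z|^2 = 0.2057
Iter 6: z = -0.7025 + 0.6714i, |z|^2 = 0.9442
Iter 7: z = -0.4548 + -0.2896i, |z|^2 = 0.2907
Iter 8: z = -0.3745 + 0.9171i, |z|^2 = 0.9813

Answer: 9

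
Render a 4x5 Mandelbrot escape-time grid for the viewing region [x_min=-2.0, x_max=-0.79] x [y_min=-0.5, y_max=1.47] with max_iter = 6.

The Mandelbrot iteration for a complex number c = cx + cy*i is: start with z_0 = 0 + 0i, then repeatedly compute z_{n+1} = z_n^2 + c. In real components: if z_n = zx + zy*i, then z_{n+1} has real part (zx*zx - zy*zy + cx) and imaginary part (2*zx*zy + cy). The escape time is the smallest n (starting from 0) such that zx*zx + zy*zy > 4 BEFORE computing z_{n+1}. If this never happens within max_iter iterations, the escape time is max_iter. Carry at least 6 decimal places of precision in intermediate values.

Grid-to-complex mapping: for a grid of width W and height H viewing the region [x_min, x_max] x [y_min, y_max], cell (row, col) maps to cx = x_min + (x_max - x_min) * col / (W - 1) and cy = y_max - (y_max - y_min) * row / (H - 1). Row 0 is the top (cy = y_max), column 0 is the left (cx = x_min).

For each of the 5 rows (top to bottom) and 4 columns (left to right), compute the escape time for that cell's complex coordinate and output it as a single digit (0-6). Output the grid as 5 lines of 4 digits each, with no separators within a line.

Answer: 1122
1233
1356
1666
1356

Derivation:
(row=0, col=0): c = -2.0000 + 1.4700i → escape time 1
(row=0, col=1): c = -1.5967 + 1.4700i → escape time 1
(row=0, col=2): c = -1.1933 + 1.4700i → escape time 2
(row=0, col=3): c = -0.7900 + 1.4700i → escape time 2
(row=1, col=0): c = -2.0000 + 0.9775i → escape time 1
(row=1, col=1): c = -1.5967 + 0.9775i → escape time 2
(row=1, col=2): c = -1.1933 + 0.9775i → escape time 3
(row=1, col=3): c = -0.7900 + 0.9775i → escape time 3
(row=2, col=0): c = -2.0000 + 0.4850i → escape time 1
(row=2, col=1): c = -1.5967 + 0.4850i → escape time 3
(row=2, col=2): c = -1.1933 + 0.4850i → escape time 5
(row=2, col=3): c = -0.7900 + 0.4850i → escape time 6
(row=3, col=0): c = -2.0000 + -0.0075i → escape time 1
(row=3, col=1): c = -1.5967 + -0.0075i → escape time 6
(row=3, col=2): c = -1.1933 + -0.0075i → escape time 6
(row=3, col=3): c = -0.7900 + -0.0075i → escape time 6
(row=4, col=0): c = -2.0000 + -0.5000i → escape time 1
(row=4, col=1): c = -1.5967 + -0.5000i → escape time 3
(row=4, col=2): c = -1.1933 + -0.5000i → escape time 5
(row=4, col=3): c = -0.7900 + -0.5000i → escape time 6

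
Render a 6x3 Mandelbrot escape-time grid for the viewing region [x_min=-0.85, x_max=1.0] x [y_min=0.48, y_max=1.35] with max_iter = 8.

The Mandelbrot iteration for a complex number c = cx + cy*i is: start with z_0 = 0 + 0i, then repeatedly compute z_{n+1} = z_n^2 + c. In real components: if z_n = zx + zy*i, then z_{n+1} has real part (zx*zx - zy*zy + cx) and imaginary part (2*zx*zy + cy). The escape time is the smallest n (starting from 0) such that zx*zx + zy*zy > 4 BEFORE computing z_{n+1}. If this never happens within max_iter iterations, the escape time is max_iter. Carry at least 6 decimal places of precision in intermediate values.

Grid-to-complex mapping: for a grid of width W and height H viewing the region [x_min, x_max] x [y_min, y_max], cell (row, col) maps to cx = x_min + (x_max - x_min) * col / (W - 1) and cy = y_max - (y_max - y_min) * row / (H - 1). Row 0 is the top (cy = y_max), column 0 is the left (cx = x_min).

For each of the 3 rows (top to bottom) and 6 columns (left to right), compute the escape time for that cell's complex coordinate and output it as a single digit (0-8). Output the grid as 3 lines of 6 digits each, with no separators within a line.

(row=0, col=0): c = -0.8500 + 1.3500i → escape time 2
(row=0, col=1): c = -0.4800 + 1.3500i → escape time 2
(row=0, col=2): c = -0.1100 + 1.3500i → escape time 2
(row=0, col=3): c = 0.2600 + 1.3500i → escape time 2
(row=0, col=4): c = 0.6300 + 1.3500i → escape time 2
(row=0, col=5): c = 1.0000 + 1.3500i → escape time 2
(row=1, col=0): c = -0.8500 + 0.9150i → escape time 3
(row=1, col=1): c = -0.4800 + 0.9150i → escape time 4
(row=1, col=2): c = -0.1100 + 0.9150i → escape time 8
(row=1, col=3): c = 0.2600 + 0.9150i → escape time 4
(row=1, col=4): c = 0.6300 + 0.9150i → escape time 2
(row=1, col=5): c = 1.0000 + 0.9150i → escape time 2
(row=2, col=0): c = -0.8500 + 0.4800i → escape time 6
(row=2, col=1): c = -0.4800 + 0.4800i → escape time 8
(row=2, col=2): c = -0.1100 + 0.4800i → escape time 8
(row=2, col=3): c = 0.2600 + 0.4800i → escape time 8
(row=2, col=4): c = 0.6300 + 0.4800i → escape time 3
(row=2, col=5): c = 1.0000 + 0.4800i → escape time 2

Answer: 222222
348422
688832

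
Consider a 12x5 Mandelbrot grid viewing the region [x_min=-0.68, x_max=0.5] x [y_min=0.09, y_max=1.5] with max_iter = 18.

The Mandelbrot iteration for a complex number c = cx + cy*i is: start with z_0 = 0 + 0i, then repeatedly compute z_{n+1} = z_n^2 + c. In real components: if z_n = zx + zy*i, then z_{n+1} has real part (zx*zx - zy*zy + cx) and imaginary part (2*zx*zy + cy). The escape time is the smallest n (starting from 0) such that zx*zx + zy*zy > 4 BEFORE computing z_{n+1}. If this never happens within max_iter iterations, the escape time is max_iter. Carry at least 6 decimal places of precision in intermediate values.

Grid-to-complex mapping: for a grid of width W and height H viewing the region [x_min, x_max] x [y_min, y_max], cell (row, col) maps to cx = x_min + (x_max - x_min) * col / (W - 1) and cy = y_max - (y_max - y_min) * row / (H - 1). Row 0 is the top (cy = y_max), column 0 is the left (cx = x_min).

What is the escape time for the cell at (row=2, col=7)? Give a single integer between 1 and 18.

z_0 = 0 + 0i, c = 0.0709 + 0.7950i
Iter 1: z = 0.0709 + 0.7950i, |z|^2 = 0.6371
Iter 2: z = -0.5561 + 0.9077i, |z|^2 = 1.1332
Iter 3: z = -0.4439 + -0.2146i, |z|^2 = 0.2431
Iter 4: z = 0.2219 + 0.9855i, |z|^2 = 1.0204
Iter 5: z = -0.8510 + 1.2323i, |z|^2 = 2.2429
Iter 6: z = -0.7234 + -1.3025i, |z|^2 = 2.2198
Iter 7: z = -1.1022 + 2.6795i, |z|^2 = 8.3946
Escaped at iteration 7

Answer: 7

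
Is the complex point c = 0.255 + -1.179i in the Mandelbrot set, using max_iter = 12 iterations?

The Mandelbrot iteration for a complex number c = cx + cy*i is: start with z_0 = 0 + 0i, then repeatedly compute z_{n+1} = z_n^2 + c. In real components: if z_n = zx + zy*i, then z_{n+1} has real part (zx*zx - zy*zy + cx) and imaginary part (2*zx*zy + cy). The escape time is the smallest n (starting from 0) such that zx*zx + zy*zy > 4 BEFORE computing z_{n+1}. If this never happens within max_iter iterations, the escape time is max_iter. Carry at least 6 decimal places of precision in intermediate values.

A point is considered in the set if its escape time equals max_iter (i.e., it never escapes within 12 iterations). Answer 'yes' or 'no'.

Answer: no

Derivation:
z_0 = 0 + 0i, c = 0.2550 + -1.1790i
Iter 1: z = 0.2550 + -1.1790i, |z|^2 = 1.4551
Iter 2: z = -1.0700 + -1.7803i, |z|^2 = 4.3144
Escaped at iteration 2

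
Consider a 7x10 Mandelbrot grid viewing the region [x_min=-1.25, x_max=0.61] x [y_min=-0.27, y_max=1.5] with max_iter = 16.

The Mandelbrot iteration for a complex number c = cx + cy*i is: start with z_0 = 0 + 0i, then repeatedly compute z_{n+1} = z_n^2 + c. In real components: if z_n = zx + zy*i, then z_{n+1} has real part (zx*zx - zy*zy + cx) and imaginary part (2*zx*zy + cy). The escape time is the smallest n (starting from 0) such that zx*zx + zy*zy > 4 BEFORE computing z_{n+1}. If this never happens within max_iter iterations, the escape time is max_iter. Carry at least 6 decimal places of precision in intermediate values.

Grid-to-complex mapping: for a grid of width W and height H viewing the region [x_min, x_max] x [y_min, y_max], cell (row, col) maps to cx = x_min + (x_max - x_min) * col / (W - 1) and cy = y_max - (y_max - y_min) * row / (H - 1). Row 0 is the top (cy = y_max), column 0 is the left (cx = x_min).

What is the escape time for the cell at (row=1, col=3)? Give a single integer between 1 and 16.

Answer: 3

Derivation:
z_0 = 0 + 0i, c = -0.3200 + 1.3033i
Iter 1: z = -0.3200 + 1.3033i, |z|^2 = 1.8011
Iter 2: z = -1.9163 + 0.4692i, |z|^2 = 3.8923
Iter 3: z = 3.1320 + -0.4949i, |z|^2 = 10.0542
Escaped at iteration 3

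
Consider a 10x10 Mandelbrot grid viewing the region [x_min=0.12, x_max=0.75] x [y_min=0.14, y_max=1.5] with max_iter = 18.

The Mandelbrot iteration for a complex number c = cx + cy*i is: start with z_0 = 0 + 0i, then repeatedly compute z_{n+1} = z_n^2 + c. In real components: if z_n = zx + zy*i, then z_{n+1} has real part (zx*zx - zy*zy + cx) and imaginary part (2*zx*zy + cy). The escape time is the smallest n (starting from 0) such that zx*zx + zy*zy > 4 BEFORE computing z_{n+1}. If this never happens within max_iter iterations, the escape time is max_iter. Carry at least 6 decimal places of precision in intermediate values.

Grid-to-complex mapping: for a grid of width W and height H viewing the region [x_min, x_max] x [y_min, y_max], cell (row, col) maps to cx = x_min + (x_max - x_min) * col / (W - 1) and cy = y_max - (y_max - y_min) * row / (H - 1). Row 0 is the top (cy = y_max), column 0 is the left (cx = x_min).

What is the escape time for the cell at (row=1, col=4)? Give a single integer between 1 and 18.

Answer: 2

Derivation:
z_0 = 0 + 0i, c = 0.4000 + 1.3489i
Iter 1: z = 0.4000 + 1.3489i, |z|^2 = 1.9795
Iter 2: z = -1.2595 + 2.4280i, |z|^2 = 7.4815
Escaped at iteration 2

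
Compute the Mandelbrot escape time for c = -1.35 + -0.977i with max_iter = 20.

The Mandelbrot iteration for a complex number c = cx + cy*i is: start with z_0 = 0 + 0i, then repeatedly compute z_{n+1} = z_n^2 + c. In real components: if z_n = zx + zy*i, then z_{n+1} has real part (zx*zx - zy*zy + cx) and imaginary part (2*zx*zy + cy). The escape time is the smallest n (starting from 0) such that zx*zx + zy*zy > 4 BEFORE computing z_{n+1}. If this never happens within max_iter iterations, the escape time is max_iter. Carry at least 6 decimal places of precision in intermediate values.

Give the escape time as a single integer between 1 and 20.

Answer: 3

Derivation:
z_0 = 0 + 0i, c = -1.3500 + -0.9770i
Iter 1: z = -1.3500 + -0.9770i, |z|^2 = 2.7770
Iter 2: z = -0.4820 + 1.6609i, |z|^2 = 2.9909
Iter 3: z = -3.8762 + -2.5782i, |z|^2 = 21.6723
Escaped at iteration 3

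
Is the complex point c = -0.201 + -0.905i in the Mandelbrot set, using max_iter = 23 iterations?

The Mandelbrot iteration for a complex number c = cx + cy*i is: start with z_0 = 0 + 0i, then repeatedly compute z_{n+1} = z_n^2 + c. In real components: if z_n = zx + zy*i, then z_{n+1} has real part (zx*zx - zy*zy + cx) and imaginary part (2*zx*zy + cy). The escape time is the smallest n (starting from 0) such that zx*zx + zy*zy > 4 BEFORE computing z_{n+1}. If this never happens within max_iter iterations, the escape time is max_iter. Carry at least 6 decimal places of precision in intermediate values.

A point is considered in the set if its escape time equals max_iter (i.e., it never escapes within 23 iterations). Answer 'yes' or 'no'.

z_0 = 0 + 0i, c = -0.2010 + -0.9050i
Iter 1: z = -0.2010 + -0.9050i, |z|^2 = 0.8594
Iter 2: z = -0.9796 + -0.5412i, |z|^2 = 1.2525
Iter 3: z = 0.4658 + 0.1553i, |z|^2 = 0.2411
Iter 4: z = -0.0082 + -0.7603i, |z|^2 = 0.5781
Iter 5: z = -0.7790 + -0.8926i, |z|^2 = 1.4035
Iter 6: z = -0.3908 + 0.4856i, |z|^2 = 0.3886
Iter 7: z = -0.2841 + -1.2846i, |z|^2 = 1.7309
Iter 8: z = -1.7705 + -0.1752i, |z|^2 = 3.1652
Iter 9: z = 2.9029 + -0.2847i, |z|^2 = 8.5077
Escaped at iteration 9

Answer: no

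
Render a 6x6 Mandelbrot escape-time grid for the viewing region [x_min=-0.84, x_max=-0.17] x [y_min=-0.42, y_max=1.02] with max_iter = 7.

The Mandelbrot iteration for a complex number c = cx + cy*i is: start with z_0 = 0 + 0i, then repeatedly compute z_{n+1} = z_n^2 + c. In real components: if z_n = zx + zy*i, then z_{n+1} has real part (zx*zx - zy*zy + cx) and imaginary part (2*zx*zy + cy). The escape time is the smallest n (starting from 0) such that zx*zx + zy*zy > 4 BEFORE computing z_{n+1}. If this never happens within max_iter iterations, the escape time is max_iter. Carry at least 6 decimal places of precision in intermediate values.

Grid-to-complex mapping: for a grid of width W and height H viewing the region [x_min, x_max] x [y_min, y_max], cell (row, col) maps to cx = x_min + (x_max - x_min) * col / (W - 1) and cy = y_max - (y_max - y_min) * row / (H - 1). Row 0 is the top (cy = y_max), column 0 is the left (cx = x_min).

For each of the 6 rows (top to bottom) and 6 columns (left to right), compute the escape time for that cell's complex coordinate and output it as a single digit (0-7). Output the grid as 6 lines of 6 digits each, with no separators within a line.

Answer: 334457
446777
677777
777777
777777
777777

Derivation:
(row=0, col=0): c = -0.8400 + 1.0200i → escape time 3
(row=0, col=1): c = -0.7060 + 1.0200i → escape time 3
(row=0, col=2): c = -0.5720 + 1.0200i → escape time 4
(row=0, col=3): c = -0.4380 + 1.0200i → escape time 4
(row=0, col=4): c = -0.3040 + 1.0200i → escape time 5
(row=0, col=5): c = -0.1700 + 1.0200i → escape time 7
(row=1, col=0): c = -0.8400 + 0.7320i → escape time 4
(row=1, col=1): c = -0.7060 + 0.7320i → escape time 4
(row=1, col=2): c = -0.5720 + 0.7320i → escape time 6
(row=1, col=3): c = -0.4380 + 0.7320i → escape time 7
(row=1, col=4): c = -0.3040 + 0.7320i → escape time 7
(row=1, col=5): c = -0.1700 + 0.7320i → escape time 7
(row=2, col=0): c = -0.8400 + 0.4440i → escape time 6
(row=2, col=1): c = -0.7060 + 0.4440i → escape time 7
(row=2, col=2): c = -0.5720 + 0.4440i → escape time 7
(row=2, col=3): c = -0.4380 + 0.4440i → escape time 7
(row=2, col=4): c = -0.3040 + 0.4440i → escape time 7
(row=2, col=5): c = -0.1700 + 0.4440i → escape time 7
(row=3, col=0): c = -0.8400 + 0.1560i → escape time 7
(row=3, col=1): c = -0.7060 + 0.1560i → escape time 7
(row=3, col=2): c = -0.5720 + 0.1560i → escape time 7
(row=3, col=3): c = -0.4380 + 0.1560i → escape time 7
(row=3, col=4): c = -0.3040 + 0.1560i → escape time 7
(row=3, col=5): c = -0.1700 + 0.1560i → escape time 7
(row=4, col=0): c = -0.8400 + -0.1320i → escape time 7
(row=4, col=1): c = -0.7060 + -0.1320i → escape time 7
(row=4, col=2): c = -0.5720 + -0.1320i → escape time 7
(row=4, col=3): c = -0.4380 + -0.1320i → escape time 7
(row=4, col=4): c = -0.3040 + -0.1320i → escape time 7
(row=4, col=5): c = -0.1700 + -0.1320i → escape time 7
(row=5, col=0): c = -0.8400 + -0.4200i → escape time 7
(row=5, col=1): c = -0.7060 + -0.4200i → escape time 7
(row=5, col=2): c = -0.5720 + -0.4200i → escape time 7
(row=5, col=3): c = -0.4380 + -0.4200i → escape time 7
(row=5, col=4): c = -0.3040 + -0.4200i → escape time 7
(row=5, col=5): c = -0.1700 + -0.4200i → escape time 7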